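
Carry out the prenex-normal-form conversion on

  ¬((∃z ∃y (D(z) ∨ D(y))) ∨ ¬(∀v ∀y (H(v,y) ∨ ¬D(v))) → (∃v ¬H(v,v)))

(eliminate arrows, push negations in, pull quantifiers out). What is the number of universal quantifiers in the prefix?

1

First replace A → B with ¬A ∨ B.
  ¬(¬((∃z ∃y (D(z) ∨ D(y))) ∨ ¬(∀v ∀y (H(v,y) ∨ ¬D(v)))) ∨ (∃v ¬H(v,v)))
Drive negations inward (¬∀x A ≡ ∃x ¬A, ¬∃x A ≡ ∀x ¬A, De Morgan for ∧/∨):
  ((∃z ∃y (D(z) ∨ D(y))) ∨ (∃v ∃y (¬H(v,y) ∧ D(v)))) ∧ (∀v H(v,v))
Rename bound variables to avoid capture: y↦s, v↦p.
  ((∃z ∃y (D(z) ∨ D(y))) ∨ (∃v ∃s (¬H(v,s) ∧ D(v)))) ∧ (∀p H(p,p))
Extract every quantifier outward, since the variables are now distinct and don't occur free across branches:
  ∃z ∃y ∃v ∃s ∀p ((D(z) ∨ D(y) ∨ ¬H(v,s) ∧ D(v)) ∧ H(p,p))
The prefix is ∃z ∃y ∃v ∃s ∀p: 1 universal, 4 existential.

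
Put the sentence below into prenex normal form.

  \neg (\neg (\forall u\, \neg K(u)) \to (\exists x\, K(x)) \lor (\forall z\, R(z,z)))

First replace A → B with ¬A ∨ B.
  \neg (\neg \neg (\forall u\, \neg K(u)) \lor (\exists x\, K(x)) \lor (\forall z\, R(z,z)))
Drive negations inward (¬∀x A ≡ ∃x ¬A, ¬∃x A ≡ ∀x ¬A, De Morgan for ∧/∨):
  (\exists u\, K(u)) \land (\forall x\, \neg K(x)) \land (\exists z\, \neg R(z,z))
Pull the quantifiers to the front (each side's bound variable is not free in the other side):
  \exists u\, \forall x\, \exists z\, (K(u) \land \neg K(x) \land \neg R(z,z))

\exists u\, \forall x\, \exists z\, (K(u) \land \neg K(x) \land \neg R(z,z))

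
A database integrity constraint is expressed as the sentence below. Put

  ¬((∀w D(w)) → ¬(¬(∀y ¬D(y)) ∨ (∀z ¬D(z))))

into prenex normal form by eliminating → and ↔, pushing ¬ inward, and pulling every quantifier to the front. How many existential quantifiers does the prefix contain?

1

Eliminate → and ↔ using ¬ and ∨.
  ¬(¬(∀w D(w)) ∨ ¬(¬(∀y ¬D(y)) ∨ (∀z ¬D(z))))
Drive negations inward (¬∀x A ≡ ∃x ¬A, ¬∃x A ≡ ∀x ¬A, De Morgan for ∧/∨):
  (∀w D(w)) ∧ ((∃y D(y)) ∨ (∀z ¬D(z)))
All bound variables are already distinct, so no renaming is needed.
Finally move all quantifiers to the prefix:
  ∀w ∃y ∀z (D(w) ∧ (D(y) ∨ ¬D(z)))
The prefix is ∀w ∃y ∀z: 2 universal, 1 existential.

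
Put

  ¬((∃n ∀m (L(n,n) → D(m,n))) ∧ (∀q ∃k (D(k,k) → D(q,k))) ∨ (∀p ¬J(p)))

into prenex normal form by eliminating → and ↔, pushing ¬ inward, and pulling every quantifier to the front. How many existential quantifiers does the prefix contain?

Eliminate → and ↔ using ¬ and ∨.
  ¬((∃n ∀m (¬L(n,n) ∨ D(m,n))) ∧ (∀q ∃k (¬D(k,k) ∨ D(q,k))) ∨ (∀p ¬J(p)))
Push ¬ through the quantifiers and connectives to reach negation normal form:
  ((∀n ∃m (L(n,n) ∧ ¬D(m,n))) ∨ (∃q ∀k (D(k,k) ∧ ¬D(q,k)))) ∧ (∃p J(p))
Pull the quantifiers to the front (each side's bound variable is not free in the other side):
  ∀n ∃m ∃q ∀k ∃p ((L(n,n) ∧ ¬D(m,n) ∨ D(k,k) ∧ ¬D(q,k)) ∧ J(p))
The prefix is ∀n ∃m ∃q ∀k ∃p: 2 universal, 3 existential.

3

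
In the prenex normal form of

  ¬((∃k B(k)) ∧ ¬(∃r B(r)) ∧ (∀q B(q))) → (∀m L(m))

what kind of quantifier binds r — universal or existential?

Rewrite implications/biconditionals: A → B as ¬A ∨ B.
  ¬¬((∃k B(k)) ∧ ¬(∃r B(r)) ∧ (∀q B(q))) ∨ (∀m L(m))
Move each ¬ inward, flipping quantifiers it crosses:
  (∃k B(k)) ∧ (∀r ¬B(r)) ∧ (∀q B(q)) ∨ (∀m L(m))
Extract every quantifier outward, since the variables are now distinct and don't occur free across branches:
  ∃k ∀r ∀q ∀m (B(k) ∧ ¬B(r) ∧ B(q) ∨ L(m))
The quantifier ∃r sits under an odd number of negations (counting the antecedent side of each →), so it flips to ∀r.

universal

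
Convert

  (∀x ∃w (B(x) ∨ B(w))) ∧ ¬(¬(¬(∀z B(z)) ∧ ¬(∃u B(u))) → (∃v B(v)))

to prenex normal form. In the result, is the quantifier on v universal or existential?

universal

First replace A → B with ¬A ∨ B.
  (∀x ∃w (B(x) ∨ B(w))) ∧ ¬(¬¬(¬(∀z B(z)) ∧ ¬(∃u B(u))) ∨ (∃v B(v)))
Move each ¬ inward, flipping quantifiers it crosses:
  (∀x ∃w (B(x) ∨ B(w))) ∧ ((∀z B(z)) ∨ (∃u B(u))) ∧ (∀v ¬B(v))
Extract every quantifier outward, since the variables are now distinct and don't occur free across branches:
  ∀x ∃w ∀z ∃u ∀v ((B(x) ∨ B(w)) ∧ (B(z) ∨ B(u)) ∧ ¬B(v))
The quantifier ∃v sits under an odd number of negations (counting the antecedent side of each →), so it flips to ∀v.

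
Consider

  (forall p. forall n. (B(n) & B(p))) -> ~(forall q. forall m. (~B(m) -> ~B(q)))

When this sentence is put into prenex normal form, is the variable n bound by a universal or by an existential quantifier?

existential

Eliminate → and ↔ using ¬ and ∨.
  ~(forall p. forall n. (B(n) & B(p))) | ~(forall q. forall m. (~~B(m) | ~B(q)))
Move each ¬ inward, flipping quantifiers it crosses:
  (exists p. exists n. (~B(n) | ~B(p))) | (exists q. exists m. (~B(m) & B(q)))
All bound variables are already distinct, so no renaming is needed.
Extract every quantifier outward, since the variables are now distinct and don't occur free across branches:
  exists p. exists n. exists q. exists m. (~B(n) | ~B(p) | ~B(m) & B(q))
The quantifier forall n sits under an odd number of negations (counting the antecedent side of each →), so it flips to exists n.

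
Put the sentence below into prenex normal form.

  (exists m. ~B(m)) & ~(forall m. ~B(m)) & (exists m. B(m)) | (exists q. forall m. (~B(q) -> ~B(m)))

Rewrite implications/biconditionals: A → B as ¬A ∨ B.
  (exists m. ~B(m)) & ~(forall m. ~B(m)) & (exists m. B(m)) | (exists q. forall m. (~~B(q) | ~B(m)))
Move each ¬ inward, flipping quantifiers it crosses:
  (exists m. ~B(m)) & (exists m. B(m)) & (exists m. B(m)) | (exists q. forall m. (B(q) | ~B(m)))
Rename bound variables to avoid capture: m↦y1, m↦s, m↦x.
  (exists m. ~B(m)) & (exists y1. B(y1)) & (exists s. B(s)) | (exists q. forall x. (B(q) | ~B(x)))
Extract every quantifier outward, since the variables are now distinct and don't occur free across branches:
  exists m. exists y1. exists s. exists q. forall x. (~B(m) & B(y1) & B(s) | B(q) | ~B(x))

exists m. exists y1. exists s. exists q. forall x. (~B(m) & B(y1) & B(s) | B(q) | ~B(x))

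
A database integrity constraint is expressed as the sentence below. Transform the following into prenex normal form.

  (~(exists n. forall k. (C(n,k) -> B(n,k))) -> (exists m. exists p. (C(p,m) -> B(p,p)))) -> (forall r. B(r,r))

forall n. exists k. forall m. forall p. forall r. (C(n,k) & ~B(n,k) & C(p,m) & ~B(p,p) | B(r,r))

Eliminate → and ↔ using ¬ and ∨.
  ~(~~(exists n. forall k. (~C(n,k) | B(n,k))) | (exists m. exists p. (~C(p,m) | B(p,p)))) | (forall r. B(r,r))
Move each ¬ inward, flipping quantifiers it crosses:
  (forall n. exists k. (C(n,k) & ~B(n,k))) & (forall m. forall p. (C(p,m) & ~B(p,p))) | (forall r. B(r,r))
All bound variables are already distinct, so no renaming is needed.
Pull the quantifiers to the front (each side's bound variable is not free in the other side):
  forall n. exists k. forall m. forall p. forall r. (C(n,k) & ~B(n,k) & C(p,m) & ~B(p,p) | B(r,r))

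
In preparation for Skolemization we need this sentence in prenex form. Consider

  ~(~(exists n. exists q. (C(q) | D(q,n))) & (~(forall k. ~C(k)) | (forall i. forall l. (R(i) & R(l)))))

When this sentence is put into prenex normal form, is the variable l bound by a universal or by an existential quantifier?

Drive negations inward (¬∀x A ≡ ∃x ¬A, ¬∃x A ≡ ∀x ¬A, De Morgan for ∧/∨):
  (exists n. exists q. (C(q) | D(q,n))) | (forall k. ~C(k)) & (exists i. exists l. (~R(i) | ~R(l)))
All bound variables are already distinct, so no renaming is needed.
Pull the quantifiers to the front (each side's bound variable is not free in the other side):
  exists n. exists q. forall k. exists i. exists l. (C(q) | D(q,n) | ~C(k) & (~R(i) | ~R(l)))
The quantifier forall l sits under an odd number of negations, so it flips to exists l.

existential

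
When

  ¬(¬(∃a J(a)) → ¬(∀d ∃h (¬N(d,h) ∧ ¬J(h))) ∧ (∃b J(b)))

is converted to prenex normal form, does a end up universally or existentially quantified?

Rewrite implications/biconditionals: A → B as ¬A ∨ B.
  ¬(¬¬(∃a J(a)) ∨ ¬(∀d ∃h (¬N(d,h) ∧ ¬J(h))) ∧ (∃b J(b)))
Push ¬ through the quantifiers and connectives to reach negation normal form:
  (∀a ¬J(a)) ∧ ((∀d ∃h (¬N(d,h) ∧ ¬J(h))) ∨ (∀b ¬J(b)))
Finally move all quantifiers to the prefix:
  ∀a ∀d ∃h ∀b (¬J(a) ∧ (¬N(d,h) ∧ ¬J(h) ∨ ¬J(b)))
The quantifier ∃a sits under an odd number of negations (counting the antecedent side of each →), so it flips to ∀a.

universal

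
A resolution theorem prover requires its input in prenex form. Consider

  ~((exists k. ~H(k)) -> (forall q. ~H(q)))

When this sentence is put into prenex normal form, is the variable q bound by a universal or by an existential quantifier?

existential

Rewrite implications/biconditionals: A → B as ¬A ∨ B.
  ~(~(exists k. ~H(k)) | (forall q. ~H(q)))
Move each ¬ inward, flipping quantifiers it crosses:
  (exists k. ~H(k)) & (exists q. H(q))
All bound variables are already distinct, so no renaming is needed.
Extract every quantifier outward, since the variables are now distinct and don't occur free across branches:
  exists k. exists q. (~H(k) & H(q))
The quantifier forall q sits under an odd number of negations (counting the antecedent side of each →), so it flips to exists q.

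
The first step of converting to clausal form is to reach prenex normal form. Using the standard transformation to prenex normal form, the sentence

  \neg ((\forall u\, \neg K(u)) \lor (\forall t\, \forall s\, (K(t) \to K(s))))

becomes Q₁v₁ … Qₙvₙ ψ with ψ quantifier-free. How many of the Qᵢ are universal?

0

First replace A → B with ¬A ∨ B.
  \neg ((\forall u\, \neg K(u)) \lor (\forall t\, \forall s\, (\neg K(t) \lor K(s))))
Drive negations inward (¬∀x A ≡ ∃x ¬A, ¬∃x A ≡ ∀x ¬A, De Morgan for ∧/∨):
  (\exists u\, K(u)) \land (\exists t\, \exists s\, (K(t) \land \neg K(s)))
All bound variables are already distinct, so no renaming is needed.
Pull the quantifiers to the front (each side's bound variable is not free in the other side):
  \exists u\, \exists t\, \exists s\, (K(u) \land K(t) \land \neg K(s))
The prefix is \exists u \exists t \exists s: 0 universal, 3 existential.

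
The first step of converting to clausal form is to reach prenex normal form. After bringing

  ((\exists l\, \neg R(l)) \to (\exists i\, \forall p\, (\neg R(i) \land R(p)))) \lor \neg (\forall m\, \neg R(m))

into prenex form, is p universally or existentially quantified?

universal

Rewrite implications/biconditionals: A → B as ¬A ∨ B.
  \neg (\exists l\, \neg R(l)) \lor (\exists i\, \forall p\, (\neg R(i) \land R(p))) \lor \neg (\forall m\, \neg R(m))
Move each ¬ inward, flipping quantifiers it crosses:
  (\forall l\, R(l)) \lor (\exists i\, \forall p\, (\neg R(i) \land R(p))) \lor (\exists m\, R(m))
Finally move all quantifiers to the prefix:
  \forall l\, \exists i\, \forall p\, \exists m\, (R(l) \lor \neg R(i) \land R(p) \lor R(m))
The quantifier \forall p sits under an even number of negations (counting the antecedent side of each →), so it remains universal.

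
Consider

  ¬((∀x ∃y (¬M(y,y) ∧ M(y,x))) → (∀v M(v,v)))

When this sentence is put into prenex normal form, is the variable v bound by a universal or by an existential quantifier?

existential

Eliminate → and ↔ using ¬ and ∨.
  ¬(¬(∀x ∃y (¬M(y,y) ∧ M(y,x))) ∨ (∀v M(v,v)))
Push ¬ through the quantifiers and connectives to reach negation normal form:
  (∀x ∃y (¬M(y,y) ∧ M(y,x))) ∧ (∃v ¬M(v,v))
Pull the quantifiers to the front (each side's bound variable is not free in the other side):
  ∀x ∃y ∃v (¬M(y,y) ∧ M(y,x) ∧ ¬M(v,v))
The quantifier ∀v sits under an odd number of negations (counting the antecedent side of each →), so it flips to ∃v.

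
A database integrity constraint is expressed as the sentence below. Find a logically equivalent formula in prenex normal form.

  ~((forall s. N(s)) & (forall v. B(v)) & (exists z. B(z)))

Drive negations inward (¬∀x A ≡ ∃x ¬A, ¬∃x A ≡ ∀x ¬A, De Morgan for ∧/∨):
  (exists s. ~N(s)) | (exists v. ~B(v)) | (forall z. ~B(z))
All bound variables are already distinct, so no renaming is needed.
Extract every quantifier outward, since the variables are now distinct and don't occur free across branches:
  exists s. exists v. forall z. (~N(s) | ~B(v) | ~B(z))

exists s. exists v. forall z. (~N(s) | ~B(v) | ~B(z))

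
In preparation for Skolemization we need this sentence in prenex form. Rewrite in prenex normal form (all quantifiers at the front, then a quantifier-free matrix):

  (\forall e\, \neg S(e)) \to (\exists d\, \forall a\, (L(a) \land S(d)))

Rewrite implications/biconditionals: A → B as ¬A ∨ B.
  \neg (\forall e\, \neg S(e)) \lor (\exists d\, \forall a\, (L(a) \land S(d)))
Push ¬ through the quantifiers and connectives to reach negation normal form:
  (\exists e\, S(e)) \lor (\exists d\, \forall a\, (L(a) \land S(d)))
All bound variables are already distinct, so no renaming is needed.
Pull the quantifiers to the front (each side's bound variable is not free in the other side):
  \exists e\, \exists d\, \forall a\, (S(e) \lor L(a) \land S(d))

\exists e\, \exists d\, \forall a\, (S(e) \lor L(a) \land S(d))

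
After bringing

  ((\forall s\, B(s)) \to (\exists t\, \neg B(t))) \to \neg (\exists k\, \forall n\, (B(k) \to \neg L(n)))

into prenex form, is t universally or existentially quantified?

universal

Eliminate → and ↔ using ¬ and ∨.
  \neg (\neg (\forall s\, B(s)) \lor (\exists t\, \neg B(t))) \lor \neg (\exists k\, \forall n\, (\neg B(k) \lor \neg L(n)))
Move each ¬ inward, flipping quantifiers it crosses:
  (\forall s\, B(s)) \land (\forall t\, B(t)) \lor (\forall k\, \exists n\, (B(k) \land L(n)))
Extract every quantifier outward, since the variables are now distinct and don't occur free across branches:
  \forall s\, \forall t\, \forall k\, \exists n\, (B(s) \land B(t) \lor B(k) \land L(n))
The quantifier \exists t sits under an odd number of negations (counting the antecedent side of each →), so it flips to \forall t.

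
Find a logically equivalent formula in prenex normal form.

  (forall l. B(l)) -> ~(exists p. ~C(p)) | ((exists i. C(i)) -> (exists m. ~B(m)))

exists l. forall p. forall i. exists m. (~B(l) | C(p) | ~C(i) | ~B(m))

Rewrite implications/biconditionals: A → B as ¬A ∨ B.
  ~(forall l. B(l)) | ~(exists p. ~C(p)) | ~(exists i. C(i)) | (exists m. ~B(m))
Drive negations inward (¬∀x A ≡ ∃x ¬A, ¬∃x A ≡ ∀x ¬A, De Morgan for ∧/∨):
  (exists l. ~B(l)) | (forall p. C(p)) | (forall i. ~C(i)) | (exists m. ~B(m))
Finally move all quantifiers to the prefix:
  exists l. forall p. forall i. exists m. (~B(l) | C(p) | ~C(i) | ~B(m))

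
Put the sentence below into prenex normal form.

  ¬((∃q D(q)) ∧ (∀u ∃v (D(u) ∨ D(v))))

∀q ∃u ∀v (¬D(q) ∨ ¬D(u) ∧ ¬D(v))

Drive negations inward (¬∀x A ≡ ∃x ¬A, ¬∃x A ≡ ∀x ¬A, De Morgan for ∧/∨):
  (∀q ¬D(q)) ∨ (∃u ∀v (¬D(u) ∧ ¬D(v)))
All bound variables are already distinct, so no renaming is needed.
Finally move all quantifiers to the prefix:
  ∀q ∃u ∀v (¬D(q) ∨ ¬D(u) ∧ ¬D(v))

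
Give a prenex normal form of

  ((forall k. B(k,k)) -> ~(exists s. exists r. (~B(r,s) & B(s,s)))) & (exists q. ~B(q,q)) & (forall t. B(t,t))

exists k. forall s. forall r. exists q. forall t. ((~B(k,k) | B(r,s) | ~B(s,s)) & ~B(q,q) & B(t,t))

Rewrite implications/biconditionals: A → B as ¬A ∨ B.
  (~(forall k. B(k,k)) | ~(exists s. exists r. (~B(r,s) & B(s,s)))) & (exists q. ~B(q,q)) & (forall t. B(t,t))
Push ¬ through the quantifiers and connectives to reach negation normal form:
  ((exists k. ~B(k,k)) | (forall s. forall r. (B(r,s) | ~B(s,s)))) & (exists q. ~B(q,q)) & (forall t. B(t,t))
Extract every quantifier outward, since the variables are now distinct and don't occur free across branches:
  exists k. forall s. forall r. exists q. forall t. ((~B(k,k) | B(r,s) | ~B(s,s)) & ~B(q,q) & B(t,t))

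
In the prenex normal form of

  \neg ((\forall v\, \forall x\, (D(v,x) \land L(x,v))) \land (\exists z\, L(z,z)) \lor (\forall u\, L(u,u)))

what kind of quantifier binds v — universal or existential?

Drive negations inward (¬∀x A ≡ ∃x ¬A, ¬∃x A ≡ ∀x ¬A, De Morgan for ∧/∨):
  ((\exists v\, \exists x\, (\neg D(v,x) \lor \neg L(x,v))) \lor (\forall z\, \neg L(z,z))) \land (\exists u\, \neg L(u,u))
Extract every quantifier outward, since the variables are now distinct and don't occur free across branches:
  \exists v\, \exists x\, \forall z\, \exists u\, ((\neg D(v,x) \lor \neg L(x,v) \lor \neg L(z,z)) \land \neg L(u,u))
The quantifier \forall v sits under an odd number of negations, so it flips to \exists v.

existential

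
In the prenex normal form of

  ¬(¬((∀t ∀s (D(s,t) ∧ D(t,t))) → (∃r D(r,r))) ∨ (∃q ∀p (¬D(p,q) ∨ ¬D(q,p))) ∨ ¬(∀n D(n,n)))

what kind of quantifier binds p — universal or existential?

Rewrite implications/biconditionals: A → B as ¬A ∨ B.
  ¬(¬(¬(∀t ∀s (D(s,t) ∧ D(t,t))) ∨ (∃r D(r,r))) ∨ (∃q ∀p (¬D(p,q) ∨ ¬D(q,p))) ∨ ¬(∀n D(n,n)))
Push ¬ through the quantifiers and connectives to reach negation normal form:
  ((∃t ∃s (¬D(s,t) ∨ ¬D(t,t))) ∨ (∃r D(r,r))) ∧ (∀q ∃p (D(p,q) ∧ D(q,p))) ∧ (∀n D(n,n))
All bound variables are already distinct, so no renaming is needed.
Finally move all quantifiers to the prefix:
  ∃t ∃s ∃r ∀q ∃p ∀n ((¬D(s,t) ∨ ¬D(t,t) ∨ D(r,r)) ∧ D(p,q) ∧ D(q,p) ∧ D(n,n))
The quantifier ∀p sits under an odd number of negations (counting the antecedent side of each →), so it flips to ∃p.

existential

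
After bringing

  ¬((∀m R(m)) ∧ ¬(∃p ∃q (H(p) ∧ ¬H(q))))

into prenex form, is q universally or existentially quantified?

existential

Drive negations inward (¬∀x A ≡ ∃x ¬A, ¬∃x A ≡ ∀x ¬A, De Morgan for ∧/∨):
  (∃m ¬R(m)) ∨ (∃p ∃q (H(p) ∧ ¬H(q)))
Finally move all quantifiers to the prefix:
  ∃m ∃p ∃q (¬R(m) ∨ H(p) ∧ ¬H(q))
The quantifier ∃q sits under an even number of negations, so it remains existential.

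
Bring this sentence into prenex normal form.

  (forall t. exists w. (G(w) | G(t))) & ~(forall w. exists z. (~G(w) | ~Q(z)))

forall t. exists w. exists q. forall z. ((G(w) | G(t)) & G(q) & Q(z))

Drive negations inward (¬∀x A ≡ ∃x ¬A, ¬∃x A ≡ ∀x ¬A, De Morgan for ∧/∨):
  (forall t. exists w. (G(w) | G(t))) & (exists w. forall z. (G(w) & Q(z)))
Standardize variables apart so no two quantifiers bind the same name: w↦q.
  (forall t. exists w. (G(w) | G(t))) & (exists q. forall z. (G(q) & Q(z)))
Extract every quantifier outward, since the variables are now distinct and don't occur free across branches:
  forall t. exists w. exists q. forall z. ((G(w) | G(t)) & G(q) & Q(z))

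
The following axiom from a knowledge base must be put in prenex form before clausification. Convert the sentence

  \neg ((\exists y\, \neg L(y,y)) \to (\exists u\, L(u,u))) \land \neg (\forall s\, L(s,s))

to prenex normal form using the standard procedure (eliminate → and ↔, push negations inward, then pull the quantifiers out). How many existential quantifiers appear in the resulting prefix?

2

Eliminate → and ↔ using ¬ and ∨.
  \neg (\neg (\exists y\, \neg L(y,y)) \lor (\exists u\, L(u,u))) \land \neg (\forall s\, L(s,s))
Move each ¬ inward, flipping quantifiers it crosses:
  (\exists y\, \neg L(y,y)) \land (\forall u\, \neg L(u,u)) \land (\exists s\, \neg L(s,s))
Finally move all quantifiers to the prefix:
  \exists y\, \forall u\, \exists s\, (\neg L(y,y) \land \neg L(u,u) \land \neg L(s,s))
The prefix is \exists y \forall u \exists s: 1 universal, 2 existential.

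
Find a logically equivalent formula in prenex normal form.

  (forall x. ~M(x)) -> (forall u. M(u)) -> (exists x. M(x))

Rewrite implications/biconditionals: A → B as ¬A ∨ B.
  ~(forall x. ~M(x)) | ~(forall u. M(u)) | (exists x. M(x))
Push ¬ through the quantifiers and connectives to reach negation normal form:
  (exists x. M(x)) | (exists u. ~M(u)) | (exists x. M(x))
Rename bound variables to avoid capture: x↦w1.
  (exists x. M(x)) | (exists u. ~M(u)) | (exists w1. M(w1))
Extract every quantifier outward, since the variables are now distinct and don't occur free across branches:
  exists x. exists u. exists w1. (M(x) | ~M(u) | M(w1))

exists x. exists u. exists w1. (M(x) | ~M(u) | M(w1))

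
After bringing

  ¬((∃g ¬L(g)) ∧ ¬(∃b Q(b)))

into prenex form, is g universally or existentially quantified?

Move each ¬ inward, flipping quantifiers it crosses:
  (∀g L(g)) ∨ (∃b Q(b))
All bound variables are already distinct, so no renaming is needed.
Extract every quantifier outward, since the variables are now distinct and don't occur free across branches:
  ∀g ∃b (L(g) ∨ Q(b))
The quantifier ∃g sits under an odd number of negations, so it flips to ∀g.

universal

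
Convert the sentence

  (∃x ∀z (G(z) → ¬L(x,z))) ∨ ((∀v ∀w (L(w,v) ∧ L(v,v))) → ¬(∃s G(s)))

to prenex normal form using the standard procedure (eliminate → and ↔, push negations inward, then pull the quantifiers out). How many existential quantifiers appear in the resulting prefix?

First replace A → B with ¬A ∨ B.
  (∃x ∀z (¬G(z) ∨ ¬L(x,z))) ∨ ¬(∀v ∀w (L(w,v) ∧ L(v,v))) ∨ ¬(∃s G(s))
Drive negations inward (¬∀x A ≡ ∃x ¬A, ¬∃x A ≡ ∀x ¬A, De Morgan for ∧/∨):
  (∃x ∀z (¬G(z) ∨ ¬L(x,z))) ∨ (∃v ∃w (¬L(w,v) ∨ ¬L(v,v))) ∨ (∀s ¬G(s))
Finally move all quantifiers to the prefix:
  ∃x ∀z ∃v ∃w ∀s (¬G(z) ∨ ¬L(x,z) ∨ ¬L(w,v) ∨ ¬L(v,v) ∨ ¬G(s))
The prefix is ∃x ∀z ∃v ∃w ∀s: 2 universal, 3 existential.

3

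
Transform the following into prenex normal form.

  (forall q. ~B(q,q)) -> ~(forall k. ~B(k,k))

Rewrite implications/biconditionals: A → B as ¬A ∨ B.
  ~(forall q. ~B(q,q)) | ~(forall k. ~B(k,k))
Move each ¬ inward, flipping quantifiers it crosses:
  (exists q. B(q,q)) | (exists k. B(k,k))
Extract every quantifier outward, since the variables are now distinct and don't occur free across branches:
  exists q. exists k. (B(q,q) | B(k,k))

exists q. exists k. (B(q,q) | B(k,k))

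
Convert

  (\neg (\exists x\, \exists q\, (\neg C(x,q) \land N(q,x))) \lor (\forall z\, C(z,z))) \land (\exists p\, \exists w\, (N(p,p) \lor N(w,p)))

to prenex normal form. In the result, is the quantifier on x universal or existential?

universal

Drive negations inward (¬∀x A ≡ ∃x ¬A, ¬∃x A ≡ ∀x ¬A, De Morgan for ∧/∨):
  ((\forall x\, \forall q\, (C(x,q) \lor \neg N(q,x))) \lor (\forall z\, C(z,z))) \land (\exists p\, \exists w\, (N(p,p) \lor N(w,p)))
All bound variables are already distinct, so no renaming is needed.
Pull the quantifiers to the front (each side's bound variable is not free in the other side):
  \forall x\, \forall q\, \forall z\, \exists p\, \exists w\, ((C(x,q) \lor \neg N(q,x) \lor C(z,z)) \land (N(p,p) \lor N(w,p)))
The quantifier \exists x sits under an odd number of negations, so it flips to \forall x.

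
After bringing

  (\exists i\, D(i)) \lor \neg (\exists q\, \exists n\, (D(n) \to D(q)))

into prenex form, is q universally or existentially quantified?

First replace A → B with ¬A ∨ B.
  (\exists i\, D(i)) \lor \neg (\exists q\, \exists n\, (\neg D(n) \lor D(q)))
Push ¬ through the quantifiers and connectives to reach negation normal form:
  (\exists i\, D(i)) \lor (\forall q\, \forall n\, (D(n) \land \neg D(q)))
Pull the quantifiers to the front (each side's bound variable is not free in the other side):
  \exists i\, \forall q\, \forall n\, (D(i) \lor D(n) \land \neg D(q))
The quantifier \exists q sits under an odd number of negations (counting the antecedent side of each →), so it flips to \forall q.

universal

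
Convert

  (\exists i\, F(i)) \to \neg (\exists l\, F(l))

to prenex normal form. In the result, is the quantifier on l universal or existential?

First replace A → B with ¬A ∨ B.
  \neg (\exists i\, F(i)) \lor \neg (\exists l\, F(l))
Push ¬ through the quantifiers and connectives to reach negation normal form:
  (\forall i\, \neg F(i)) \lor (\forall l\, \neg F(l))
All bound variables are already distinct, so no renaming is needed.
Extract every quantifier outward, since the variables are now distinct and don't occur free across branches:
  \forall i\, \forall l\, (\neg F(i) \lor \neg F(l))
The quantifier \exists l sits under an odd number of negations (counting the antecedent side of each →), so it flips to \forall l.

universal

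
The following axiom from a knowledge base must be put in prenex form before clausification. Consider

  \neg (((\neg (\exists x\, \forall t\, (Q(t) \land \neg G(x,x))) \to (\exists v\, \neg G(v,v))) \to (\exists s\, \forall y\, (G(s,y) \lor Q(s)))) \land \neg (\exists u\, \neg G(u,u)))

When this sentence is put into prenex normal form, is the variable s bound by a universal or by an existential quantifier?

Rewrite implications/biconditionals: A → B as ¬A ∨ B.
  \neg ((\neg (\neg \neg (\exists x\, \forall t\, (Q(t) \land \neg G(x,x))) \lor (\exists v\, \neg G(v,v))) \lor (\exists s\, \forall y\, (G(s,y) \lor Q(s)))) \land \neg (\exists u\, \neg G(u,u)))
Move each ¬ inward, flipping quantifiers it crosses:
  ((\exists x\, \forall t\, (Q(t) \land \neg G(x,x))) \lor (\exists v\, \neg G(v,v))) \land (\forall s\, \exists y\, (\neg G(s,y) \land \neg Q(s))) \lor (\exists u\, \neg G(u,u))
All bound variables are already distinct, so no renaming is needed.
Extract every quantifier outward, since the variables are now distinct and don't occur free across branches:
  \exists x\, \forall t\, \exists v\, \forall s\, \exists y\, \exists u\, ((Q(t) \land \neg G(x,x) \lor \neg G(v,v)) \land \neg G(s,y) \land \neg Q(s) \lor \neg G(u,u))
The quantifier \exists s sits under an odd number of negations (counting the antecedent side of each →), so it flips to \forall s.

universal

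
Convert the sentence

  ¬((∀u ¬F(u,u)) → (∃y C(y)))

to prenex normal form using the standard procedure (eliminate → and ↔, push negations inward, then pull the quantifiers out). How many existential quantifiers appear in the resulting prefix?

Eliminate → and ↔ using ¬ and ∨.
  ¬(¬(∀u ¬F(u,u)) ∨ (∃y C(y)))
Drive negations inward (¬∀x A ≡ ∃x ¬A, ¬∃x A ≡ ∀x ¬A, De Morgan for ∧/∨):
  (∀u ¬F(u,u)) ∧ (∀y ¬C(y))
Finally move all quantifiers to the prefix:
  ∀u ∀y (¬F(u,u) ∧ ¬C(y))
The prefix is ∀u ∀y: 2 universal, 0 existential.

0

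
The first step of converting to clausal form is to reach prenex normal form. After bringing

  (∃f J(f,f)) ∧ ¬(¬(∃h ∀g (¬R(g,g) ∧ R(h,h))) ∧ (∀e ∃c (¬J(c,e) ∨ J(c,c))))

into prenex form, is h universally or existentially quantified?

existential

Drive negations inward (¬∀x A ≡ ∃x ¬A, ¬∃x A ≡ ∀x ¬A, De Morgan for ∧/∨):
  (∃f J(f,f)) ∧ ((∃h ∀g (¬R(g,g) ∧ R(h,h))) ∨ (∃e ∀c (J(c,e) ∧ ¬J(c,c))))
Finally move all quantifiers to the prefix:
  ∃f ∃h ∀g ∃e ∀c (J(f,f) ∧ (¬R(g,g) ∧ R(h,h) ∨ J(c,e) ∧ ¬J(c,c)))
The quantifier ∃h sits under an even number of negations, so it remains existential.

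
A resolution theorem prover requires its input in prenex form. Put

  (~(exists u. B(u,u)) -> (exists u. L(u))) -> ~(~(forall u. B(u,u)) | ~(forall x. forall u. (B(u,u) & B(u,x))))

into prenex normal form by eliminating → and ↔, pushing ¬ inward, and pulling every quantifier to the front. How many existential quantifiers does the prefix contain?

0

Eliminate → and ↔ using ¬ and ∨.
  ~(~~(exists u. B(u,u)) | (exists u. L(u))) | ~(~(forall u. B(u,u)) | ~(forall x. forall u. (B(u,u) & B(u,x))))
Drive negations inward (¬∀x A ≡ ∃x ¬A, ¬∃x A ≡ ∀x ¬A, De Morgan for ∧/∨):
  (forall u. ~B(u,u)) & (forall u. ~L(u)) | (forall u. B(u,u)) & (forall x. forall u. (B(u,u) & B(u,x)))
Standardize variables apart so no two quantifiers bind the same name: u↦b, u↦y, u↦v.
  (forall u. ~B(u,u)) & (forall b. ~L(b)) | (forall y. B(y,y)) & (forall x. forall v. (B(v,v) & B(v,x)))
Finally move all quantifiers to the prefix:
  forall u. forall b. forall y. forall x. forall v. (~B(u,u) & ~L(b) | B(y,y) & B(v,v) & B(v,x))
The prefix is forall u forall b forall y forall x forall v: 5 universal, 0 existential.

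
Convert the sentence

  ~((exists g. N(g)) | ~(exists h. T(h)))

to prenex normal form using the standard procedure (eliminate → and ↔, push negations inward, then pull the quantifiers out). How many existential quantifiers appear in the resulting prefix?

1

Move each ¬ inward, flipping quantifiers it crosses:
  (forall g. ~N(g)) & (exists h. T(h))
Extract every quantifier outward, since the variables are now distinct and don't occur free across branches:
  forall g. exists h. (~N(g) & T(h))
The prefix is forall g exists h: 1 universal, 1 existential.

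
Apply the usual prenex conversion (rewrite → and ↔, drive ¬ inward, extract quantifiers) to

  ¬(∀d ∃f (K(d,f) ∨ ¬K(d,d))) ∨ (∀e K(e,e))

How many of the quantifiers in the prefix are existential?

Push ¬ through the quantifiers and connectives to reach negation normal form:
  (∃d ∀f (¬K(d,f) ∧ K(d,d))) ∨ (∀e K(e,e))
All bound variables are already distinct, so no renaming is needed.
Pull the quantifiers to the front (each side's bound variable is not free in the other side):
  ∃d ∀f ∀e (¬K(d,f) ∧ K(d,d) ∨ K(e,e))
The prefix is ∃d ∀f ∀e: 2 universal, 1 existential.

1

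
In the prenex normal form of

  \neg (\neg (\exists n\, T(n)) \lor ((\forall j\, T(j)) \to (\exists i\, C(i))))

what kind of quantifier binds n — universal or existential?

existential

First replace A → B with ¬A ∨ B.
  \neg (\neg (\exists n\, T(n)) \lor \neg (\forall j\, T(j)) \lor (\exists i\, C(i)))
Drive negations inward (¬∀x A ≡ ∃x ¬A, ¬∃x A ≡ ∀x ¬A, De Morgan for ∧/∨):
  (\exists n\, T(n)) \land (\forall j\, T(j)) \land (\forall i\, \neg C(i))
All bound variables are already distinct, so no renaming is needed.
Finally move all quantifiers to the prefix:
  \exists n\, \forall j\, \forall i\, (T(n) \land T(j) \land \neg C(i))
The quantifier \exists n sits under an even number of negations (counting the antecedent side of each →), so it remains existential.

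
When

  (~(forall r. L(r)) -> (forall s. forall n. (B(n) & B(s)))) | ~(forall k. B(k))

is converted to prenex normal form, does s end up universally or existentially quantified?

universal

Rewrite implications/biconditionals: A → B as ¬A ∨ B.
  ~~(forall r. L(r)) | (forall s. forall n. (B(n) & B(s))) | ~(forall k. B(k))
Push ¬ through the quantifiers and connectives to reach negation normal form:
  (forall r. L(r)) | (forall s. forall n. (B(n) & B(s))) | (exists k. ~B(k))
Pull the quantifiers to the front (each side's bound variable is not free in the other side):
  forall r. forall s. forall n. exists k. (L(r) | B(n) & B(s) | ~B(k))
The quantifier forall s sits under an even number of negations (counting the antecedent side of each →), so it remains universal.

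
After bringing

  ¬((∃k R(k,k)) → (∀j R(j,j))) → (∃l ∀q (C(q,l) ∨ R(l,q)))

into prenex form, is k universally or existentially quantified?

Rewrite implications/biconditionals: A → B as ¬A ∨ B.
  ¬¬(¬(∃k R(k,k)) ∨ (∀j R(j,j))) ∨ (∃l ∀q (C(q,l) ∨ R(l,q)))
Drive negations inward (¬∀x A ≡ ∃x ¬A, ¬∃x A ≡ ∀x ¬A, De Morgan for ∧/∨):
  (∀k ¬R(k,k)) ∨ (∀j R(j,j)) ∨ (∃l ∀q (C(q,l) ∨ R(l,q)))
All bound variables are already distinct, so no renaming is needed.
Pull the quantifiers to the front (each side's bound variable is not free in the other side):
  ∀k ∀j ∃l ∀q (¬R(k,k) ∨ R(j,j) ∨ C(q,l) ∨ R(l,q))
The quantifier ∃k sits under an odd number of negations (counting the antecedent side of each →), so it flips to ∀k.

universal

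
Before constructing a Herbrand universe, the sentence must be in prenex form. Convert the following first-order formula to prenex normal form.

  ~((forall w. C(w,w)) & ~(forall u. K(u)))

exists w. forall u. (~C(w,w) | K(u))

Push ¬ through the quantifiers and connectives to reach negation normal form:
  (exists w. ~C(w,w)) | (forall u. K(u))
Extract every quantifier outward, since the variables are now distinct and don't occur free across branches:
  exists w. forall u. (~C(w,w) | K(u))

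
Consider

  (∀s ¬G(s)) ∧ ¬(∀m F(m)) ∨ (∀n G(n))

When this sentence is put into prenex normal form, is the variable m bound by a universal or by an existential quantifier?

existential

Push ¬ through the quantifiers and connectives to reach negation normal form:
  (∀s ¬G(s)) ∧ (∃m ¬F(m)) ∨ (∀n G(n))
Extract every quantifier outward, since the variables are now distinct and don't occur free across branches:
  ∀s ∃m ∀n (¬G(s) ∧ ¬F(m) ∨ G(n))
The quantifier ∀m sits under an odd number of negations, so it flips to ∃m.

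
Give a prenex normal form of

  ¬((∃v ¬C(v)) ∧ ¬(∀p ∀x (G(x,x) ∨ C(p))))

∀v ∀p ∀x (C(v) ∨ G(x,x) ∨ C(p))

Push ¬ through the quantifiers and connectives to reach negation normal form:
  (∀v C(v)) ∨ (∀p ∀x (G(x,x) ∨ C(p)))
All bound variables are already distinct, so no renaming is needed.
Finally move all quantifiers to the prefix:
  ∀v ∀p ∀x (C(v) ∨ G(x,x) ∨ C(p))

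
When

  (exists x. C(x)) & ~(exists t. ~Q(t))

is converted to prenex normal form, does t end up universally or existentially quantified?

universal

Push ¬ through the quantifiers and connectives to reach negation normal form:
  (exists x. C(x)) & (forall t. Q(t))
All bound variables are already distinct, so no renaming is needed.
Extract every quantifier outward, since the variables are now distinct and don't occur free across branches:
  exists x. forall t. (C(x) & Q(t))
The quantifier exists t sits under an odd number of negations, so it flips to forall t.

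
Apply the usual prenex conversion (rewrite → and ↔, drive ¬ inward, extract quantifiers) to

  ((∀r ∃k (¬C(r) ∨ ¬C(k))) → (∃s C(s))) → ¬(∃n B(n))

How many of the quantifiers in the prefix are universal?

Eliminate → and ↔ using ¬ and ∨.
  ¬(¬(∀r ∃k (¬C(r) ∨ ¬C(k))) ∨ (∃s C(s))) ∨ ¬(∃n B(n))
Push ¬ through the quantifiers and connectives to reach negation normal form:
  (∀r ∃k (¬C(r) ∨ ¬C(k))) ∧ (∀s ¬C(s)) ∨ (∀n ¬B(n))
All bound variables are already distinct, so no renaming is needed.
Extract every quantifier outward, since the variables are now distinct and don't occur free across branches:
  ∀r ∃k ∀s ∀n ((¬C(r) ∨ ¬C(k)) ∧ ¬C(s) ∨ ¬B(n))
The prefix is ∀r ∃k ∀s ∀n: 3 universal, 1 existential.

3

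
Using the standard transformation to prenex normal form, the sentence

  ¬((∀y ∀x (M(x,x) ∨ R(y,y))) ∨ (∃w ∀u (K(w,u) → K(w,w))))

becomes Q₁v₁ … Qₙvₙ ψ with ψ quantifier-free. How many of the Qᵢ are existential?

3

First replace A → B with ¬A ∨ B.
  ¬((∀y ∀x (M(x,x) ∨ R(y,y))) ∨ (∃w ∀u (¬K(w,u) ∨ K(w,w))))
Push ¬ through the quantifiers and connectives to reach negation normal form:
  (∃y ∃x (¬M(x,x) ∧ ¬R(y,y))) ∧ (∀w ∃u (K(w,u) ∧ ¬K(w,w)))
All bound variables are already distinct, so no renaming is needed.
Finally move all quantifiers to the prefix:
  ∃y ∃x ∀w ∃u (¬M(x,x) ∧ ¬R(y,y) ∧ K(w,u) ∧ ¬K(w,w))
The prefix is ∃y ∃x ∀w ∃u: 1 universal, 3 existential.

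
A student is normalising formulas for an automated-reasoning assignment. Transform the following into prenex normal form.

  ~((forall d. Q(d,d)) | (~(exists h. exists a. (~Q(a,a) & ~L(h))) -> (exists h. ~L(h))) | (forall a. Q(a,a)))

Rewrite implications/biconditionals: A → B as ¬A ∨ B.
  ~((forall d. Q(d,d)) | ~~(exists h. exists a. (~Q(a,a) & ~L(h))) | (exists h. ~L(h)) | (forall a. Q(a,a)))
Move each ¬ inward, flipping quantifiers it crosses:
  (exists d. ~Q(d,d)) & (forall h. forall a. (Q(a,a) | L(h))) & (forall h. L(h)) & (exists a. ~Q(a,a))
Standardize variables apart so no two quantifiers bind the same name: h↦z1, a↦w.
  (exists d. ~Q(d,d)) & (forall h. forall a. (Q(a,a) | L(h))) & (forall z1. L(z1)) & (exists w. ~Q(w,w))
Pull the quantifiers to the front (each side's bound variable is not free in the other side):
  exists d. forall h. forall a. forall z1. exists w. (~Q(d,d) & (Q(a,a) | L(h)) & L(z1) & ~Q(w,w))

exists d. forall h. forall a. forall z1. exists w. (~Q(d,d) & (Q(a,a) | L(h)) & L(z1) & ~Q(w,w))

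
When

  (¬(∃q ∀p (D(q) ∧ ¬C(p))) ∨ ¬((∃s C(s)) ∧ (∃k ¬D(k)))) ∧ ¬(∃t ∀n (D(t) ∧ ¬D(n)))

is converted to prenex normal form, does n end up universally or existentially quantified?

existential

Push ¬ through the quantifiers and connectives to reach negation normal form:
  ((∀q ∃p (¬D(q) ∨ C(p))) ∨ (∀s ¬C(s)) ∨ (∀k D(k))) ∧ (∀t ∃n (¬D(t) ∨ D(n)))
Pull the quantifiers to the front (each side's bound variable is not free in the other side):
  ∀q ∃p ∀s ∀k ∀t ∃n ((¬D(q) ∨ C(p) ∨ ¬C(s) ∨ D(k)) ∧ (¬D(t) ∨ D(n)))
The quantifier ∀n sits under an odd number of negations, so it flips to ∃n.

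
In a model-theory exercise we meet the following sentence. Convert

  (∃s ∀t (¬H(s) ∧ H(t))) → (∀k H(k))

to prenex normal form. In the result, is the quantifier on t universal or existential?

existential

First replace A → B with ¬A ∨ B.
  ¬(∃s ∀t (¬H(s) ∧ H(t))) ∨ (∀k H(k))
Drive negations inward (¬∀x A ≡ ∃x ¬A, ¬∃x A ≡ ∀x ¬A, De Morgan for ∧/∨):
  (∀s ∃t (H(s) ∨ ¬H(t))) ∨ (∀k H(k))
Finally move all quantifiers to the prefix:
  ∀s ∃t ∀k (H(s) ∨ ¬H(t) ∨ H(k))
The quantifier ∀t sits under an odd number of negations (counting the antecedent side of each →), so it flips to ∃t.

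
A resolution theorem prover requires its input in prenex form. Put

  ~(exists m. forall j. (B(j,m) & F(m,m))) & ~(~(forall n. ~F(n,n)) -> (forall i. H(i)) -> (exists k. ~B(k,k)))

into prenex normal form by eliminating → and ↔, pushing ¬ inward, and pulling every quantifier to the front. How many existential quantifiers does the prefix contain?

Rewrite implications/biconditionals: A → B as ¬A ∨ B.
  ~(exists m. forall j. (B(j,m) & F(m,m))) & ~(~~(forall n. ~F(n,n)) | ~(forall i. H(i)) | (exists k. ~B(k,k)))
Drive negations inward (¬∀x A ≡ ∃x ¬A, ¬∃x A ≡ ∀x ¬A, De Morgan for ∧/∨):
  (forall m. exists j. (~B(j,m) | ~F(m,m))) & (exists n. F(n,n)) & (forall i. H(i)) & (forall k. B(k,k))
All bound variables are already distinct, so no renaming is needed.
Pull the quantifiers to the front (each side's bound variable is not free in the other side):
  forall m. exists j. exists n. forall i. forall k. ((~B(j,m) | ~F(m,m)) & F(n,n) & H(i) & B(k,k))
The prefix is forall m exists j exists n forall i forall k: 3 universal, 2 existential.

2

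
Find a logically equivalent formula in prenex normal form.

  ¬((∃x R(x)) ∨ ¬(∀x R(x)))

∀x ∀y (¬R(x) ∧ R(y))

Push ¬ through the quantifiers and connectives to reach negation normal form:
  (∀x ¬R(x)) ∧ (∀x R(x))
Standardize variables apart so no two quantifiers bind the same name: x↦y.
  (∀x ¬R(x)) ∧ (∀y R(y))
Extract every quantifier outward, since the variables are now distinct and don't occur free across branches:
  ∀x ∀y (¬R(x) ∧ R(y))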